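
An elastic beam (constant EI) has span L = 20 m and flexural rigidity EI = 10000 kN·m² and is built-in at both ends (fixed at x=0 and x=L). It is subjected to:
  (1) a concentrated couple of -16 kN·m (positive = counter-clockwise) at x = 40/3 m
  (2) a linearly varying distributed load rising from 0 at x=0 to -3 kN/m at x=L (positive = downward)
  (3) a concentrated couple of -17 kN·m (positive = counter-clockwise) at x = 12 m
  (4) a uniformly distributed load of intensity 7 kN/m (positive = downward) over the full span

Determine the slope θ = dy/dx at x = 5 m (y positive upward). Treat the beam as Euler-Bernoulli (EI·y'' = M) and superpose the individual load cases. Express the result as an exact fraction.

θ(5) = -154013/4800000 rad

Load 1 — applied couple M₀=-16 kN·m at a=40/3 m (b=L-a=20/3):
  θ_1 = (R_Ax²/2 - M_Ax)/EI  [x≤a] with R_A=-16/15, M_A=-16/3 = ((-16/15)·5²/2 - (-16/3)·5)/10000 = 1/750 rad
Load 2 — triangular load w₀=-3 kN/m (0→w₀ over full span):
  θ_2 = -w₀(2x(L-x)(L-2x)(x+2L)+x²(L-x)²)/(120LEI) = -(-3)·(2·5·(20-5)·(20-2·5)·(5+2·20)+5²·(20-5)²)/(120·20·10000) = 117/12800 rad
Load 3 — applied couple M₀=-17 kN·m at a=12 m (b=L-a=8):
  θ_3 = (R_Ax²/2 - M_Ax)/EI  [x≤a] with R_A=-153/125, M_A=-136/25 = ((-153/125)·5²/2 - (-136/25)·5)/10000 = 119/100000 rad
Load 4 — uniform load w=7 kN/m over full span:
  θ_4 = -wx(L-x)(L-2x)/(12EI) = -7·5·(20-5)·(20-2·5)/(12·10000) = -7/160 rad
Superposition: θ = Σ θ_i = -154013/4800000 rad ≈ -0.032086 rad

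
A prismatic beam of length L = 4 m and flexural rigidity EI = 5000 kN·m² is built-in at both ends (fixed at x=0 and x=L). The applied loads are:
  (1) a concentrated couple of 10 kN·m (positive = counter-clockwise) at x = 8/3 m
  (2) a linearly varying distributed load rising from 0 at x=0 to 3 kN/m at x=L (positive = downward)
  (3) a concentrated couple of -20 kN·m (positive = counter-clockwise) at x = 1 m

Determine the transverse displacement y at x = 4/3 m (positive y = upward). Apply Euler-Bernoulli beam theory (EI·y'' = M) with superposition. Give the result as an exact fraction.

Load 1 — applied couple M₀=10 kN·m at a=8/3 m (b=L-a=4/3):
  y_1 = (R_Ax³/6 - M_Ax²/2)/EI  [x≤a] with R_A=10/3, M_A=10/3 = ((10/3)·(4/3)³/6 - (10/3)·(4/3)²/2)/5000 = -2/6075 m
Load 2 — triangular load w₀=3 kN/m (0→w₀ over full span):
  y_2 = -w₀x²(L-x)²(x+2L)/(120LEI) = -3·(4/3)²·(4-(4/3))²·((4/3)+2·4)/(120·4·5000) = -112/759375 m
Load 3 — applied couple M₀=-20 kN·m at a=1 m (b=L-a=3):
  y_3 = (R_Ax³/6 - M_Ax²/2 - M₀(x-a)²/2)/EI  [x>a] with R_A=-45/8, M_A=15/4 = ((-45/8)·(4/3)³/6 - (15/4)·(4/3)²/2 - (-20)·((4/3)-1)²/2)/5000 = -1/1125 m
Superposition: y = Σ y_i = -1037/759375 m ≈ -0.001366 m

y(4/3) = -1037/759375 m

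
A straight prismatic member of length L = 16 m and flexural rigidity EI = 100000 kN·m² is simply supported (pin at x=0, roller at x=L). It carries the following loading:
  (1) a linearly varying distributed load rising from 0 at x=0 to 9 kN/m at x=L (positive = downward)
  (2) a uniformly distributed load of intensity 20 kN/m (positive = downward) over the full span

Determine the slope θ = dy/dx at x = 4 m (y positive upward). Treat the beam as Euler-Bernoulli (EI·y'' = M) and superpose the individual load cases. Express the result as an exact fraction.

θ(4) = -21581/750000 rad

Load 1 — triangular load w₀=9 kN/m (0→w₀ over full span):
  θ_1 = -w₀(7L⁴-30L²x²+15x⁴)/(360LEI) = -9·(7·16⁴-30·16²·4²+15·4⁴)/(360·16·100000) = -1327/250000 rad
Load 2 — uniform load w=20 kN/m over full span:
  θ_2 = -w(L³-6Lx²+4x³)/(24EI) = -20·(16³-6·16·4²+4·4³)/(24·100000) = -44/1875 rad
Superposition: θ = Σ θ_i = -21581/750000 rad ≈ -0.028775 rad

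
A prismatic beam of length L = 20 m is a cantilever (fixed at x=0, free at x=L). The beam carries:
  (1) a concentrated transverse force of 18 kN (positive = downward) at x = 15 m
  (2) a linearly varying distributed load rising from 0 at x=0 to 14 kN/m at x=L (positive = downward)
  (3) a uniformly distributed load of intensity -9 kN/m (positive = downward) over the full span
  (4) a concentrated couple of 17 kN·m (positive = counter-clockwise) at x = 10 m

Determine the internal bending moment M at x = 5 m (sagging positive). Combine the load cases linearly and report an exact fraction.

Load 1 — point force P=18 kN at a=15 m (b=L-a=5):
  M_1 = -P(a-x)  [x≤a] = -18·(15-5) = -180 kN·m
Load 2 — triangular load w₀=14 kN/m (0→w₀ over full span):
  M_2 = w₀Lx/2 - w₀L²/3 - w₀x³/(6L) = 14·20·5/2 - 14·20²/3 - 14·5³/(6·20) = -4725/4 kN·m
Load 3 — uniform load w=-9 kN/m over full span:
  M_3 = -w(L-x)²/2 = -(-9)·(20-5)²/2 = 2025/2 kN·m
Load 4 — applied couple M₀=17 kN·m at a=10 m (b=L-a=10):
  M_4 = M₀  [x≤a] = 17 = 17 kN·m
Superposition: M = Σ M_i = -1327/4 kN·m ≈ -331.750000 kN·m

M(5) = -1327/4 kN·m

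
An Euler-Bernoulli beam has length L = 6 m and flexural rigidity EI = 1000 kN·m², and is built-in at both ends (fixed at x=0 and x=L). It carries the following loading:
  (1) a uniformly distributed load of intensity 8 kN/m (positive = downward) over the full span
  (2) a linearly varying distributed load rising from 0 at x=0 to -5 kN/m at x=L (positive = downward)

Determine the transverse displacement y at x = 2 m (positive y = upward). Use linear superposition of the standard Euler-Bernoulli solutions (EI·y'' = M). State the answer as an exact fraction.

Load 1 — uniform load w=8 kN/m over full span:
  y_1 = -wx²(L-x)²/(24EI) = -8·2²·(6-2)²/(24·1000) = -8/375 m
Load 2 — triangular load w₀=-5 kN/m (0→w₀ over full span):
  y_2 = -w₀x²(L-x)²(x+2L)/(120LEI) = -(-5)·2²·(6-2)²·(2+2·6)/(120·6·1000) = 7/1125 m
Superposition: y = Σ y_i = -17/1125 m ≈ -0.015111 m

y(2) = -17/1125 m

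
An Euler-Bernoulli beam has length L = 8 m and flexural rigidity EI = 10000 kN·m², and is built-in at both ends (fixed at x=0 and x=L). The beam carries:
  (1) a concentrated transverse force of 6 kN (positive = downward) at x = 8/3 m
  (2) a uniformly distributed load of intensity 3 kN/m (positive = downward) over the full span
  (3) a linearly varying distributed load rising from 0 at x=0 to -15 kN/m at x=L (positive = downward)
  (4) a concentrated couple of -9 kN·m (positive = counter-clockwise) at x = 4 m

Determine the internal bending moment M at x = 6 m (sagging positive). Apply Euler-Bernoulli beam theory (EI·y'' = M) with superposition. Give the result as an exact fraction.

M(6) = -419/72 kN·m

Load 1 — point force P=6 kN at a=8/3 m (b=L-a=16/3):
  M_1 = Pa²(a+3b)(L-x)/L³ - Pa²b/L²  [x>a] = 6·(8/3)²·((8/3)+3·(16/3))·(8-6)/8³ - 6·(8/3)²·(16/3)/8² = -4/9 kN·m
Load 2 — uniform load w=3 kN/m over full span:
  M_2 = wLx/2 - wL²/12 - wx²/2 = 3·8·6/2 - 3·8²/12 - 3·6²/2 = 2 kN·m
Load 3 — triangular load w₀=-15 kN/m (0→w₀ over full span):
  M_3 = 3w₀Lx/20 - w₀L²/30 - w₀x³/(6L) = 3·(-15)·8·6/20 - (-15)·8²/30 - (-15)·6³/(6·8) = -17/2 kN·m
Load 4 — applied couple M₀=-9 kN·m at a=4 m (b=L-a=4):
  M_4 = R_Ax - M_A - M₀  [x>a] with R_A=-27/16, M_A=-9/4 = (-27/16)·6 - (-9/4) - (-9) = 9/8 kN·m
Superposition: M = Σ M_i = -419/72 kN·m ≈ -5.819444 kN·m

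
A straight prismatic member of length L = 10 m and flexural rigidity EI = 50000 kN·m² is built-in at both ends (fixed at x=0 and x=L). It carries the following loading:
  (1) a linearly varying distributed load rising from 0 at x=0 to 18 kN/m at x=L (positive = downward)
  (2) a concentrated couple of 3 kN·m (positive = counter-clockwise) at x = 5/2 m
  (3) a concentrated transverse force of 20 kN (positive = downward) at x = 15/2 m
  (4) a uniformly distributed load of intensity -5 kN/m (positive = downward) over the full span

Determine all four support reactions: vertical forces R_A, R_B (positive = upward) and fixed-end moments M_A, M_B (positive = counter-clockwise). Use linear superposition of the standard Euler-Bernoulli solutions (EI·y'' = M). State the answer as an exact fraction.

Load 1 — triangular load w₀=18 kN/m (0→w₀ over full span):
  R_A = 3w₀L/20 = 3·18·10/20 = 27 kN
  M_A = w₀L²/30 = 18·10²/30 = 60 kN·m
  R_B = 7w₀L/20 = 7·18·10/20 = 63 kN
  M_B = -w₀L²/20 = -18·10²/20 = -90 kN·m
Load 2 — applied couple M₀=3 kN·m at a=5/2 m (b=L-a=15/2):
  R_A = 6M₀ab/L³ = 6·3·(5/2)·(15/2)/10³ = 27/80 kN
  M_A = M₀b(2a-b)/L² = 3·(15/2)·(2·(5/2)-(15/2))/10² = -9/16 kN·m
  R_B = -6M₀ab/L³ = -6·3·(5/2)·(15/2)/10³ = -27/80 kN
  M_B = M₀a(2b-a)/L² = 3·(5/2)·(2·(15/2)-(5/2))/10² = 15/16 kN·m
Load 3 — point force P=20 kN at a=15/2 m (b=L-a=5/2):
  R_A = Pb²(3a+b)/L³ = 20·(5/2)²·(3·(15/2)+(5/2))/10³ = 25/8 kN
  M_A = Pab²/L² = 20·(15/2)·(5/2)²/10² = 75/8 kN·m
  R_B = Pa²(a+3b)/L³ = 20·(15/2)²·((15/2)+3·(5/2))/10³ = 135/8 kN
  M_B = -Pa²b/L² = -20·(15/2)²·(5/2)/10² = -225/8 kN·m
Load 4 — uniform load w=-5 kN/m over full span:
  R_A = wL/2 = (-5)·10/2 = -25 kN
  M_A = wL²/12 = (-5)·10²/12 = -125/3 kN·m
  R_B = wL/2 = (-5)·10/2 = -25 kN
  M_B = -wL²/12 = -(-5)·10²/12 = 125/3 kN·m
Superposition: R_A = 437/80 kN, M_A = 1303/48 kN·m, R_B = 4363/80 kN, M_B = -3625/48 kN·m

R_A = 437/80 kN, M_A = 1303/48 kN·m, R_B = 4363/80 kN, M_B = -3625/48 kN·m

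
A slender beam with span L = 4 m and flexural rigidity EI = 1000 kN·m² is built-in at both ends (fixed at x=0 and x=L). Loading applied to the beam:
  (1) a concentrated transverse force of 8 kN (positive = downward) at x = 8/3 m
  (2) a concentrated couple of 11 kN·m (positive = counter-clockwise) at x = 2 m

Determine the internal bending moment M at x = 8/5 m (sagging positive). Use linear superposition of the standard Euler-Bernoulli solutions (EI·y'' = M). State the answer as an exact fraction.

M(8/5) = 2591/540 kN·m

Load 1 — point force P=8 kN at a=8/3 m (b=L-a=4/3):
  M_1 = Pb²(3a+b)x/L³ - Pab²/L²  [x≤a] = 8·(4/3)²·(3·(8/3)+(4/3))·(8/5)/4³ - 8·(8/3)·(4/3)²/4² = 128/135 kN·m
Load 2 — applied couple M₀=11 kN·m at a=2 m (b=L-a=2):
  M_2 = R_Ax - M_A  [x≤a] with R_A=33/8, M_A=11/4 = (33/8)·(8/5) - (11/4) = 77/20 kN·m
Superposition: M = Σ M_i = 2591/540 kN·m ≈ 4.798148 kN·m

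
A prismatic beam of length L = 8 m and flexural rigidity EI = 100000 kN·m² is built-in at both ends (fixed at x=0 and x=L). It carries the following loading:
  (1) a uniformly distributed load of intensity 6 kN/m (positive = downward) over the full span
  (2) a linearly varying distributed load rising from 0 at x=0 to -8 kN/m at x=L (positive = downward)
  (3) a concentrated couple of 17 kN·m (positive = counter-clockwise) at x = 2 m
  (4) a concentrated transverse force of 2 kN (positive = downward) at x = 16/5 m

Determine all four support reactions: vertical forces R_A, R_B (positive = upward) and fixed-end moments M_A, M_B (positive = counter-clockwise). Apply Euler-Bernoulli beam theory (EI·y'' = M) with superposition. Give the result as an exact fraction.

Load 1 — uniform load w=6 kN/m over full span:
  R_A = wL/2 = 6·8/2 = 24 kN
  M_A = wL²/12 = 6·8²/12 = 32 kN·m
  R_B = wL/2 = 6·8/2 = 24 kN
  M_B = -wL²/12 = -6·8²/12 = -32 kN·m
Load 2 — triangular load w₀=-8 kN/m (0→w₀ over full span):
  R_A = 3w₀L/20 = 3·(-8)·8/20 = -48/5 kN
  M_A = w₀L²/30 = (-8)·8²/30 = -256/15 kN·m
  R_B = 7w₀L/20 = 7·(-8)·8/20 = -112/5 kN
  M_B = -w₀L²/20 = -(-8)·8²/20 = 128/5 kN·m
Load 3 — applied couple M₀=17 kN·m at a=2 m (b=L-a=6):
  R_A = 6M₀ab/L³ = 6·17·2·6/8³ = 153/64 kN
  M_A = M₀b(2a-b)/L² = 17·6·(2·2-6)/8² = -51/16 kN·m
  R_B = -6M₀ab/L³ = -6·17·2·6/8³ = -153/64 kN
  M_B = M₀a(2b-a)/L² = 17·2·(2·6-2)/8² = 85/16 kN·m
Load 4 — point force P=2 kN at a=16/5 m (b=L-a=24/5):
  R_A = Pb²(3a+b)/L³ = 2·(24/5)²·(3·(16/5)+(24/5))/8³ = 162/125 kN
  M_A = Pab²/L² = 2·(16/5)·(24/5)²/8² = 288/125 kN·m
  R_B = Pa²(a+3b)/L³ = 2·(16/5)²·((16/5)+3·(24/5))/8³ = 88/125 kN
  M_B = -Pa²b/L² = -2·(16/5)²·(24/5)/8² = -192/125 kN·m
Superposition: R_A = 144693/8000 kN, M_A = 84299/6000 kN·m, R_B = -693/8000 kN, M_B = -5247/2000 kN·m

R_A = 144693/8000 kN, M_A = 84299/6000 kN·m, R_B = -693/8000 kN, M_B = -5247/2000 kN·m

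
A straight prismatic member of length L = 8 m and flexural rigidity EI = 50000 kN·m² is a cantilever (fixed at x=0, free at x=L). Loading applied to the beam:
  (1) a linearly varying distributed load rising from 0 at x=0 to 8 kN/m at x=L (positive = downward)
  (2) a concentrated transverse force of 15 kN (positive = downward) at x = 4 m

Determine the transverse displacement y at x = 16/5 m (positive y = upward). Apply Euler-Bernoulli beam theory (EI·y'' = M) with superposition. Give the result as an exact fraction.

y(16/5) = -2716192/146484375 m

Load 1 — triangular load w₀=8 kN/m (0→w₀ over full span):
  y_1 = (w₀Lx³/12-w₀L²x²/6-w₀x⁵/(120L))/EI = (8·8·(16/5)³/12-8·8²·(16/5)²/6-8·(16/5)⁵/(120·8))/50000 = -2056192/146484375 m
Load 2 — point force P=15 kN at a=4 m (b=L-a=4):
  y_2 = -Px²(3a-x)/(6EI)  [x≤a] = -15·(16/5)²·(3·4-(16/5))/(6·50000) = -352/78125 m
Superposition: y = Σ y_i = -2716192/146484375 m ≈ -0.018543 m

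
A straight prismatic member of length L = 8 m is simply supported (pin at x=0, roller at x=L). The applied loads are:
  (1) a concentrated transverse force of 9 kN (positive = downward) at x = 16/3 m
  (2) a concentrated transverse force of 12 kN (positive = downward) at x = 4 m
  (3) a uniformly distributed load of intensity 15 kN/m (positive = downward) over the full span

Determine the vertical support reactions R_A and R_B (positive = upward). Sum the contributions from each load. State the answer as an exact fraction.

R_A = 69 kN, R_B = 72 kN

Load 1 — point force P=9 kN at a=16/3 m (b=L-a=8/3):
  R_A = Pb/L = 9·(8/3)/8 = 3 kN
  R_B = Pa/L = 9·(16/3)/8 = 6 kN
Load 2 — point force P=12 kN at a=4 m (b=L-a=4):
  R_A = Pb/L = 12·4/8 = 6 kN
  R_B = Pa/L = 12·4/8 = 6 kN
Load 3 — uniform load w=15 kN/m over full span:
  R_A = wL/2 = 15·8/2 = 60 kN
  R_B = wL/2 = 15·8/2 = 60 kN
Superposition: R_A = 69 kN, R_B = 72 kN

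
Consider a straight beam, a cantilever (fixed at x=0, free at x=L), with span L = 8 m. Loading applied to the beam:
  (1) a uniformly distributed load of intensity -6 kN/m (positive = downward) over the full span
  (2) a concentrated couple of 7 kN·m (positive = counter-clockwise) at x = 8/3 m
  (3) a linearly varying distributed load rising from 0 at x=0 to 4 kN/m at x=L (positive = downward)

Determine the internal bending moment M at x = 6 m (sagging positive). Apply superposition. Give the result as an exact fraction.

Load 1 — uniform load w=-6 kN/m over full span:
  M_1 = -w(L-x)²/2 = -(-6)·(8-6)²/2 = 12 kN·m
Load 2 — applied couple M₀=7 kN·m at a=8/3 m (b=L-a=16/3):
  M_2 = 0  [x>a] = 0 kN·m
Load 3 — triangular load w₀=4 kN/m (0→w₀ over full span):
  M_3 = w₀Lx/2 - w₀L²/3 - w₀x³/(6L) = 4·8·6/2 - 4·8²/3 - 4·6³/(6·8) = -22/3 kN·m
Superposition: M = Σ M_i = 14/3 kN·m ≈ 4.666667 kN·m

M(6) = 14/3 kN·m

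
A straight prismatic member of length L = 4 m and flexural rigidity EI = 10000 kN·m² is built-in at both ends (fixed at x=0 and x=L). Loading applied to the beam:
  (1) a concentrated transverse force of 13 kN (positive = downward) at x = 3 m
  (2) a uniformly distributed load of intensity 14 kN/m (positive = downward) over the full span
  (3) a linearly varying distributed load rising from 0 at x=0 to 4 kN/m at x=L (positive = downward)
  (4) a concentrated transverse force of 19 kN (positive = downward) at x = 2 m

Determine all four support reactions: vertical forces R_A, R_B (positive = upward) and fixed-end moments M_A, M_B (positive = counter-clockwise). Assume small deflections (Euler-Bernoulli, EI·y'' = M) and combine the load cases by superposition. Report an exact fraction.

R_A = 6709/160 kN, M_A = 2619/80 kN·m, R_B = 8651/160 kN, M_B = -9283/240 kN·m

Load 1 — point force P=13 kN at a=3 m (b=L-a=1):
  R_A = Pb²(3a+b)/L³ = 13·1²·(3·3+1)/4³ = 65/32 kN
  M_A = Pab²/L² = 13·3·1²/4² = 39/16 kN·m
  R_B = Pa²(a+3b)/L³ = 13·3²·(3+3·1)/4³ = 351/32 kN
  M_B = -Pa²b/L² = -13·3²·1/4² = -117/16 kN·m
Load 2 — uniform load w=14 kN/m over full span:
  R_A = wL/2 = 14·4/2 = 28 kN
  M_A = wL²/12 = 14·4²/12 = 56/3 kN·m
  R_B = wL/2 = 14·4/2 = 28 kN
  M_B = -wL²/12 = -14·4²/12 = -56/3 kN·m
Load 3 — triangular load w₀=4 kN/m (0→w₀ over full span):
  R_A = 3w₀L/20 = 3·4·4/20 = 12/5 kN
  M_A = w₀L²/30 = 4·4²/30 = 32/15 kN·m
  R_B = 7w₀L/20 = 7·4·4/20 = 28/5 kN
  M_B = -w₀L²/20 = -4·4²/20 = -16/5 kN·m
Load 4 — point force P=19 kN at a=2 m (b=L-a=2):
  R_A = Pb²(3a+b)/L³ = 19·2²·(3·2+2)/4³ = 19/2 kN
  M_A = Pab²/L² = 19·2·2²/4² = 19/2 kN·m
  R_B = Pa²(a+3b)/L³ = 19·2²·(2+3·2)/4³ = 19/2 kN
  M_B = -Pa²b/L² = -19·2²·2/4² = -19/2 kN·m
Superposition: R_A = 6709/160 kN, M_A = 2619/80 kN·m, R_B = 8651/160 kN, M_B = -9283/240 kN·m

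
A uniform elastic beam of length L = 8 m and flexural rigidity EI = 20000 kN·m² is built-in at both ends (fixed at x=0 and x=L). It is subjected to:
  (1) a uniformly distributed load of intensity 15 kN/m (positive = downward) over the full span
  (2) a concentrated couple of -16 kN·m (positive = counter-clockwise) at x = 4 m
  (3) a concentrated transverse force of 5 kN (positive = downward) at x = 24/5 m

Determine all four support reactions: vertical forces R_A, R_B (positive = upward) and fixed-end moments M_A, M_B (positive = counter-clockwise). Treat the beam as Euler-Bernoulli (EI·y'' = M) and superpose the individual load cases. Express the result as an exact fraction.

Load 1 — uniform load w=15 kN/m over full span:
  R_A = wL/2 = 15·8/2 = 60 kN
  M_A = wL²/12 = 15·8²/12 = 80 kN·m
  R_B = wL/2 = 15·8/2 = 60 kN
  M_B = -wL²/12 = -15·8²/12 = -80 kN·m
Load 2 — applied couple M₀=-16 kN·m at a=4 m (b=L-a=4):
  R_A = 6M₀ab/L³ = 6·(-16)·4·4/8³ = -3 kN
  M_A = M₀b(2a-b)/L² = (-16)·4·(2·4-4)/8² = -4 kN·m
  R_B = -6M₀ab/L³ = -6·(-16)·4·4/8³ = 3 kN
  M_B = M₀a(2b-a)/L² = (-16)·4·(2·4-4)/8² = -4 kN·m
Load 3 — point force P=5 kN at a=24/5 m (b=L-a=16/5):
  R_A = Pb²(3a+b)/L³ = 5·(16/5)²·(3·(24/5)+(16/5))/8³ = 44/25 kN
  M_A = Pab²/L² = 5·(24/5)·(16/5)²/8² = 96/25 kN·m
  R_B = Pa²(a+3b)/L³ = 5·(24/5)²·((24/5)+3·(16/5))/8³ = 81/25 kN
  M_B = -Pa²b/L² = -5·(24/5)²·(16/5)/8² = -144/25 kN·m
Superposition: R_A = 1469/25 kN, M_A = 1996/25 kN·m, R_B = 1656/25 kN, M_B = -2244/25 kN·m

R_A = 1469/25 kN, M_A = 1996/25 kN·m, R_B = 1656/25 kN, M_B = -2244/25 kN·m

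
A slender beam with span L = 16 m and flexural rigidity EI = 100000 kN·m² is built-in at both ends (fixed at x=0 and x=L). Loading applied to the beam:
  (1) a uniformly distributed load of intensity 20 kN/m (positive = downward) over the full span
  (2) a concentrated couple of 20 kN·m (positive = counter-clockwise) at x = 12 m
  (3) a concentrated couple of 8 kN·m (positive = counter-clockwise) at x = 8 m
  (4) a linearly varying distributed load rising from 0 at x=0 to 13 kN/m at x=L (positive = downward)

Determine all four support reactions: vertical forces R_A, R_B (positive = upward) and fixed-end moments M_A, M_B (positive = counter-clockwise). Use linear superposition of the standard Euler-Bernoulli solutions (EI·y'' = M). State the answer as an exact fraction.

R_A = 30937/160 kN, M_A = 10917/20 kN·m, R_B = 36903/160 kN, M_B = -35689/60 kN·m

Load 1 — uniform load w=20 kN/m over full span:
  R_A = wL/2 = 20·16/2 = 160 kN
  M_A = wL²/12 = 20·16²/12 = 1280/3 kN·m
  R_B = wL/2 = 20·16/2 = 160 kN
  M_B = -wL²/12 = -20·16²/12 = -1280/3 kN·m
Load 2 — applied couple M₀=20 kN·m at a=12 m (b=L-a=4):
  R_A = 6M₀ab/L³ = 6·20·12·4/16³ = 45/32 kN
  M_A = M₀b(2a-b)/L² = 20·4·(2·12-4)/16² = 25/4 kN·m
  R_B = -6M₀ab/L³ = -6·20·12·4/16³ = -45/32 kN
  M_B = M₀a(2b-a)/L² = 20·12·(2·4-12)/16² = -15/4 kN·m
Load 3 — applied couple M₀=8 kN·m at a=8 m (b=L-a=8):
  R_A = 6M₀ab/L³ = 6·8·8·8/16³ = 3/4 kN
  M_A = M₀b(2a-b)/L² = 8·8·(2·8-8)/16² = 2 kN·m
  R_B = -6M₀ab/L³ = -6·8·8·8/16³ = -3/4 kN
  M_B = M₀a(2b-a)/L² = 8·8·(2·8-8)/16² = 2 kN·m
Load 4 — triangular load w₀=13 kN/m (0→w₀ over full span):
  R_A = 3w₀L/20 = 3·13·16/20 = 156/5 kN
  M_A = w₀L²/30 = 13·16²/30 = 1664/15 kN·m
  R_B = 7w₀L/20 = 7·13·16/20 = 364/5 kN
  M_B = -w₀L²/20 = -13·16²/20 = -832/5 kN·m
Superposition: R_A = 30937/160 kN, M_A = 10917/20 kN·m, R_B = 36903/160 kN, M_B = -35689/60 kN·m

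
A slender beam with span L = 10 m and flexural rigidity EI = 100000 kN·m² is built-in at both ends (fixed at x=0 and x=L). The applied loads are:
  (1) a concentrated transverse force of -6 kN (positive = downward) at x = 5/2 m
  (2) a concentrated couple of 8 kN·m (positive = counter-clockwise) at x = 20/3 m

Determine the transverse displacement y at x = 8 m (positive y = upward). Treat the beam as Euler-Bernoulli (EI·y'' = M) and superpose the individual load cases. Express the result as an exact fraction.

y(8) = 1063/36000000 m

Load 1 — point force P=-6 kN at a=5/2 m (b=L-a=15/2):
  y_1 = -Pa²(L-x)²(3bL-(3b+a)(L-x))/(6L³EI)  [x>a] = -(-6)·(5/2)²·(10-8)²·(3·(15/2)·10-(3·(15/2)+(5/2))·(10-8))/(6·10³·100000) = 7/160000 m
Load 2 — applied couple M₀=8 kN·m at a=20/3 m (b=L-a=10/3):
  y_2 = (R_Ax³/6 - M_Ax²/2 - M₀(x-a)²/2)/EI  [x>a] with R_A=16/15, M_A=8/3 = ((16/15)·8³/6 - (8/3)·8²/2 - 8·(8-(20/3))²/2)/100000 = -2/140625 m
Superposition: y = Σ y_i = 1063/36000000 m ≈ 0.000030 m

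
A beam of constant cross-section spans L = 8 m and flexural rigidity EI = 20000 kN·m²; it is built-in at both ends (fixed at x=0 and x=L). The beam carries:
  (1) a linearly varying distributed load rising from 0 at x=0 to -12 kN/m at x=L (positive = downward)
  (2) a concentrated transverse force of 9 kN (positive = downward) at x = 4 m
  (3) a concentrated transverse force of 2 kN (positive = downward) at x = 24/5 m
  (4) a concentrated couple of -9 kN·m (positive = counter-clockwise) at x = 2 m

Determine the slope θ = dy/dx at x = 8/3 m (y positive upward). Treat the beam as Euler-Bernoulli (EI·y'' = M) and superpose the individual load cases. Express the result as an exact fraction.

Load 1 — triangular load w₀=-12 kN/m (0→w₀ over full span):
  θ_1 = -w₀(2x(L-x)(L-2x)(x+2L)+x²(L-x)²)/(120LEI) = -(-12)·(2·(8/3)·(8-(8/3))·(8-2·(8/3))·((8/3)+2·8)+(8/3)²·(8-(8/3))²)/(120·8·20000) = 256/253125 rad
Load 2 — point force P=9 kN at a=4 m (b=L-a=4):
  θ_2 = -Pb²x(2aL-(3a+b)x)/(2L³EI)  [x≤a] = -9·4²·(8/3)·(2·4·8-(3·4+4)·(8/3))/(2·8³·20000) = -1/2500 rad
Load 3 — point force P=2 kN at a=24/5 m (b=L-a=16/5):
  θ_3 = -Pb²x(2aL-(3a+b)x)/(2L³EI)  [x≤a] = -2·(16/5)²·(8/3)·(2·(24/5)·8-(3·(24/5)+(16/5))·(8/3))/(2·8³·20000) = -56/703125 rad
Load 4 — applied couple M₀=-9 kN·m at a=2 m (b=L-a=6):
  θ_4 = (R_Ax²/2 - M_Ax - M₀(x-a))/EI  [x>a] with R_A=-81/64, M_A=27/16 = ((-81/64)·(8/3)²/2 - (27/16)·(8/3) - (-9)·((8/3)-2))/20000 = -3/20000 rad
Superposition: θ = Σ θ_i = 77297/202500000 rad ≈ 0.000382 rad

θ(8/3) = 77297/202500000 rad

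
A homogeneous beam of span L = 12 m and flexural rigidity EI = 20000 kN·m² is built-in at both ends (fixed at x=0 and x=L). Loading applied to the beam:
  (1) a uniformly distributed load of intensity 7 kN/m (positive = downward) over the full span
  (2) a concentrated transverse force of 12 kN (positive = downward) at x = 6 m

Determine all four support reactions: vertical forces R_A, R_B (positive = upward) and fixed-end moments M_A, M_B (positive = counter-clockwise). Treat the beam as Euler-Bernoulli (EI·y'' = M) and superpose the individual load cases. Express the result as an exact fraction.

Load 1 — uniform load w=7 kN/m over full span:
  R_A = wL/2 = 7·12/2 = 42 kN
  M_A = wL²/12 = 7·12²/12 = 84 kN·m
  R_B = wL/2 = 7·12/2 = 42 kN
  M_B = -wL²/12 = -7·12²/12 = -84 kN·m
Load 2 — point force P=12 kN at a=6 m (b=L-a=6):
  R_A = Pb²(3a+b)/L³ = 12·6²·(3·6+6)/12³ = 6 kN
  M_A = Pab²/L² = 12·6·6²/12² = 18 kN·m
  R_B = Pa²(a+3b)/L³ = 12·6²·(6+3·6)/12³ = 6 kN
  M_B = -Pa²b/L² = -12·6²·6/12² = -18 kN·m
Superposition: R_A = 48 kN, M_A = 102 kN·m, R_B = 48 kN, M_B = -102 kN·m

R_A = 48 kN, M_A = 102 kN·m, R_B = 48 kN, M_B = -102 kN·m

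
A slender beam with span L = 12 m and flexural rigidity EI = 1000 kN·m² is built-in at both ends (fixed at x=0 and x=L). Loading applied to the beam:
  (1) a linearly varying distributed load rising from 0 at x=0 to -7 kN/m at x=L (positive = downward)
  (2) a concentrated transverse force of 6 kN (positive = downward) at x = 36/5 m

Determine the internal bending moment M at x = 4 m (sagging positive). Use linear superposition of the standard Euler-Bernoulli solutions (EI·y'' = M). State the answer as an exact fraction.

Load 1 — triangular load w₀=-7 kN/m (0→w₀ over full span):
  M_1 = 3w₀Lx/20 - w₀L²/30 - w₀x³/(6L) = 3·(-7)·12·4/20 - (-7)·12²/30 - (-7)·4³/(6·12) = -476/45 kN·m
Load 2 — point force P=6 kN at a=36/5 m (b=L-a=24/5):
  M_2 = Pb²(3a+b)x/L³ - Pab²/L²  [x≤a] = 6·(24/5)²·(3·(36/5)+(24/5))·4/12³ - 6·(36/5)·(24/5)²/12² = 192/125 kN·m
Superposition: M = Σ M_i = -10172/1125 kN·m ≈ -9.041778 kN·m

M(4) = -10172/1125 kN·m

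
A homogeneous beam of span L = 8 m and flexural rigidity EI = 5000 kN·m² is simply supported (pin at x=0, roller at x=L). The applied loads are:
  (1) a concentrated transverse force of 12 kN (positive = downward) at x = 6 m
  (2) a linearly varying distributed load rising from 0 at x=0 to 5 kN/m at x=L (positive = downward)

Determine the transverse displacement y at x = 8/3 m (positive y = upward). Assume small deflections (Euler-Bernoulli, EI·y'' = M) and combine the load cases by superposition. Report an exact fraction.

y(8/3) = -16666/455625 m

Load 1 — point force P=12 kN at a=6 m (b=L-a=2):
  y_1 = -Pbx(L²-b²-x²)/(6LEI)  [x≤a] = -12·2·(8/3)·(8²-2²-(8/3)²)/(6·8·5000) = -238/16875 m
Load 2 — triangular load w₀=5 kN/m (0→w₀ over full span):
  y_2 = -w₀x(7L⁴-10L²x²+3x⁴)/(360LEI) = -5·(8/3)·(7·8⁴-10·8²·(8/3)²+3·(8/3)⁴)/(360·8·5000) = -2048/91125 m
Superposition: y = Σ y_i = -16666/455625 m ≈ -0.036578 m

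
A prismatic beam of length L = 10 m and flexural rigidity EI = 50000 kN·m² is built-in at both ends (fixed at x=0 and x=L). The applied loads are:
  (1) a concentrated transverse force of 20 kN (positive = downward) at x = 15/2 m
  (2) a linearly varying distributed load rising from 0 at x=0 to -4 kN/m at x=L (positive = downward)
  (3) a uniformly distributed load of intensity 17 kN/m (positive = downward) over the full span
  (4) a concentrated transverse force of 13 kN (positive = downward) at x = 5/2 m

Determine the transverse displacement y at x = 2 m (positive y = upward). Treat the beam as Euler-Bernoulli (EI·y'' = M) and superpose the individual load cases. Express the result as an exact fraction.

Load 1 — point force P=20 kN at a=15/2 m (b=L-a=5/2):
  y_1 = -Pb²x²(3aL-(3a+b)x)/(6L³EI)  [x≤a] = -20·(5/2)²·2²·(3·(15/2)·10-(3·(15/2)+(5/2))·2)/(6·10³·50000) = -7/24000 m
Load 2 — triangular load w₀=-4 kN/m (0→w₀ over full span):
  y_2 = -w₀x²(L-x)²(x+2L)/(120LEI) = -(-4)·2²·(10-2)²·(2+2·10)/(120·10·50000) = 88/234375 m
Load 3 — uniform load w=17 kN/m over full span:
  y_3 = -wx²(L-x)²/(24EI) = -17·2²·(10-2)²/(24·50000) = -34/9375 m
Load 4 — point force P=13 kN at a=5/2 m (b=L-a=15/2):
  y_4 = -Pb²x²(3aL-(3a+b)x)/(6L³EI)  [x≤a] = -13·(15/2)²·2²·(3·(5/2)·10-(3·(5/2)+(15/2))·2)/(6·10³·50000) = -351/800000 m
Superposition: y = Σ y_i = -238897/60000000 m ≈ -0.003982 m

y(2) = -238897/60000000 m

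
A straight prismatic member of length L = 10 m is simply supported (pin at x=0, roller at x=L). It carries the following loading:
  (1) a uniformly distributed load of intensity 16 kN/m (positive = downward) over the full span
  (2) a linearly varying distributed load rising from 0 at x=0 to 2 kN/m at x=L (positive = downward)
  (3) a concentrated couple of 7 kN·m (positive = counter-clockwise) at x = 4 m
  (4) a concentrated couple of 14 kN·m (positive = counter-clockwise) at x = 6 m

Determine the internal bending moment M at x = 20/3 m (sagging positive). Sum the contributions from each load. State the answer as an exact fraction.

M(20/3) = 14833/81 kN·m

Load 1 — uniform load w=16 kN/m over full span:
  M_1 = wx(L-x)/2 = 16·(20/3)·(10-(20/3))/2 = 1600/9 kN·m
Load 2 — triangular load w₀=2 kN/m (0→w₀ over full span):
  M_2 = w₀Lx/6 - w₀x³/(6L) = 2·10·(20/3)/6 - 2·(20/3)³/(6·10) = 1000/81 kN·m
Load 3 — applied couple M₀=7 kN·m at a=4 m (b=L-a=6):
  M_3 = M₀x/L - M₀  [x>a] = 7·(20/3)/10 - 7 = -7/3 kN·m
Load 4 — applied couple M₀=14 kN·m at a=6 m (b=L-a=4):
  M_4 = M₀x/L - M₀  [x>a] = 14·(20/3)/10 - 14 = -14/3 kN·m
Superposition: M = Σ M_i = 14833/81 kN·m ≈ 183.123457 kN·m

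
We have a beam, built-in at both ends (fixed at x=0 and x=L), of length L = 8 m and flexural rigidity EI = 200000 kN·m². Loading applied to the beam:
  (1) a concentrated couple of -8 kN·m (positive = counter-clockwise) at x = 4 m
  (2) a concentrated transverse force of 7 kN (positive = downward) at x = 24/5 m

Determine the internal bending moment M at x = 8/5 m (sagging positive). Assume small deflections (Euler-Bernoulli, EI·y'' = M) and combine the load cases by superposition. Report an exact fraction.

M(8/5) = -1146/625 kN·m

Load 1 — applied couple M₀=-8 kN·m at a=4 m (b=L-a=4):
  M_1 = R_Ax - M_A  [x≤a] with R_A=-3/2, M_A=-2 = (-3/2)·(8/5) - (-2) = -2/5 kN·m
Load 2 — point force P=7 kN at a=24/5 m (b=L-a=16/5):
  M_2 = Pb²(3a+b)x/L³ - Pab²/L²  [x≤a] = 7·(16/5)²·(3·(24/5)+(16/5))·(8/5)/8³ - 7·(24/5)·(16/5)²/8² = -896/625 kN·m
Superposition: M = Σ M_i = -1146/625 kN·m ≈ -1.833600 kN·m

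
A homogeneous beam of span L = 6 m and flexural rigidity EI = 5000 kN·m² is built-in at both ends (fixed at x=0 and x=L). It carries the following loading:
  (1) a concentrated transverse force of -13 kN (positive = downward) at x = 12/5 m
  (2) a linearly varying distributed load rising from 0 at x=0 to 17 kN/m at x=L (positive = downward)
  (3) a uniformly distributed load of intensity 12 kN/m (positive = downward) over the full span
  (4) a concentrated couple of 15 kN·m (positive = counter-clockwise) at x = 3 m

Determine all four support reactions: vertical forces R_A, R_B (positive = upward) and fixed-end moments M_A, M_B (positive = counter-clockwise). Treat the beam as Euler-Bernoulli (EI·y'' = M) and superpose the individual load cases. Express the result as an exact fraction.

R_A = 23313/500 kN, M_A = 24459/500 kN·m, R_B = 31687/500 kN, M_B = -27681/500 kN·m

Load 1 — point force P=-13 kN at a=12/5 m (b=L-a=18/5):
  R_A = Pb²(3a+b)/L³ = (-13)·(18/5)²·(3·(12/5)+(18/5))/6³ = -1053/125 kN
  M_A = Pab²/L² = (-13)·(12/5)·(18/5)²/6² = -1404/125 kN·m
  R_B = Pa²(a+3b)/L³ = (-13)·(12/5)²·((12/5)+3·(18/5))/6³ = -572/125 kN
  M_B = -Pa²b/L² = -(-13)·(12/5)²·(18/5)/6² = 936/125 kN·m
Load 2 — triangular load w₀=17 kN/m (0→w₀ over full span):
  R_A = 3w₀L/20 = 3·17·6/20 = 153/10 kN
  M_A = w₀L²/30 = 17·6²/30 = 102/5 kN·m
  R_B = 7w₀L/20 = 7·17·6/20 = 357/10 kN
  M_B = -w₀L²/20 = -17·6²/20 = -153/5 kN·m
Load 3 — uniform load w=12 kN/m over full span:
  R_A = wL/2 = 12·6/2 = 36 kN
  M_A = wL²/12 = 12·6²/12 = 36 kN·m
  R_B = wL/2 = 12·6/2 = 36 kN
  M_B = -wL²/12 = -12·6²/12 = -36 kN·m
Load 4 — applied couple M₀=15 kN·m at a=3 m (b=L-a=3):
  R_A = 6M₀ab/L³ = 6·15·3·3/6³ = 15/4 kN
  M_A = M₀b(2a-b)/L² = 15·3·(2·3-3)/6² = 15/4 kN·m
  R_B = -6M₀ab/L³ = -6·15·3·3/6³ = -15/4 kN
  M_B = M₀a(2b-a)/L² = 15·3·(2·3-3)/6² = 15/4 kN·m
Superposition: R_A = 23313/500 kN, M_A = 24459/500 kN·m, R_B = 31687/500 kN, M_B = -27681/500 kN·m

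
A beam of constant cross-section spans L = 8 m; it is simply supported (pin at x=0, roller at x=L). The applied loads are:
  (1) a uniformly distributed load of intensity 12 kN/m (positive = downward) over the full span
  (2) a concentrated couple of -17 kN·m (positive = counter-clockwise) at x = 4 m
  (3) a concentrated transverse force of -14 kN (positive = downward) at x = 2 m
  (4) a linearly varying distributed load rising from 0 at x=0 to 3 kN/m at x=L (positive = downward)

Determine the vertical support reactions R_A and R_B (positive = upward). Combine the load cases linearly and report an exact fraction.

Load 1 — uniform load w=12 kN/m over full span:
  R_A = wL/2 = 12·8/2 = 48 kN
  R_B = wL/2 = 12·8/2 = 48 kN
Load 2 — applied couple M₀=-17 kN·m at a=4 m (b=L-a=4):
  R_A = M₀/L = (-17)/8 = -17/8 kN
  R_B = -M₀/L = -(-17)/8 = 17/8 kN
Load 3 — point force P=-14 kN at a=2 m (b=L-a=6):
  R_A = Pb/L = (-14)·6/8 = -21/2 kN
  R_B = Pa/L = (-14)·2/8 = -7/2 kN
Load 4 — triangular load w₀=3 kN/m (0→w₀ over full span):
  R_A = w₀L/6 = 3·8/6 = 4 kN
  R_B = w₀L/3 = 3·8/3 = 8 kN
Superposition: R_A = 315/8 kN, R_B = 437/8 kN

R_A = 315/8 kN, R_B = 437/8 kN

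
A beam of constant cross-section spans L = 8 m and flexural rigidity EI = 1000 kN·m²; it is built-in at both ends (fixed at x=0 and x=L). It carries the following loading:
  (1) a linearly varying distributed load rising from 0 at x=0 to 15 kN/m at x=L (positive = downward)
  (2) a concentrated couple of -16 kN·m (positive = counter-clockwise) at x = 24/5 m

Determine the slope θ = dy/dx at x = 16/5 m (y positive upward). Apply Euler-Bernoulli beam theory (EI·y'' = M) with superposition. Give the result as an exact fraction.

θ(16/5) = -1312/78125 rad

Load 1 — triangular load w₀=15 kN/m (0→w₀ over full span):
  θ_1 = -w₀(2x(L-x)(L-2x)(x+2L)+x²(L-x)²)/(120LEI) = -15·(2·(16/5)·(8-(16/5))·(8-2·(16/5))·((16/5)+2·8)+(16/5)²·(8-(16/5))²)/(120·8·1000) = -288/15625 rad
Load 2 — applied couple M₀=-16 kN·m at a=24/5 m (b=L-a=16/5):
  θ_2 = (R_Ax²/2 - M_Ax)/EI  [x≤a] with R_A=-72/25, M_A=-128/25 = ((-72/25)·(16/5)²/2 - (-128/25)·(16/5))/1000 = 128/78125 rad
Superposition: θ = Σ θ_i = -1312/78125 rad ≈ -0.016794 rad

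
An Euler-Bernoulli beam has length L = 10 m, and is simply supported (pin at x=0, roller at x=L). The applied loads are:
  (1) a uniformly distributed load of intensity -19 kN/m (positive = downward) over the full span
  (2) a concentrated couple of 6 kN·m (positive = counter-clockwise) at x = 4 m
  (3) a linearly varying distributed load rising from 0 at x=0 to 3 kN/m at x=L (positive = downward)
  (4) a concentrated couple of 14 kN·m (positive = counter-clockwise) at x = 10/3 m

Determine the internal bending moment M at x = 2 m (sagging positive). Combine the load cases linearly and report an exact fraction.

M(2) = -692/5 kN·m

Load 1 — uniform load w=-19 kN/m over full span:
  M_1 = wx(L-x)/2 = (-19)·2·(10-2)/2 = -152 kN·m
Load 2 — applied couple M₀=6 kN·m at a=4 m (b=L-a=6):
  M_2 = M₀x/L  [x≤a] = 6·2/10 = 6/5 kN·m
Load 3 — triangular load w₀=3 kN/m (0→w₀ over full span):
  M_3 = w₀Lx/6 - w₀x³/(6L) = 3·10·2/6 - 3·2³/(6·10) = 48/5 kN·m
Load 4 — applied couple M₀=14 kN·m at a=10/3 m (b=L-a=20/3):
  M_4 = M₀x/L  [x≤a] = 14·2/10 = 14/5 kN·m
Superposition: M = Σ M_i = -692/5 kN·m ≈ -138.400000 kN·m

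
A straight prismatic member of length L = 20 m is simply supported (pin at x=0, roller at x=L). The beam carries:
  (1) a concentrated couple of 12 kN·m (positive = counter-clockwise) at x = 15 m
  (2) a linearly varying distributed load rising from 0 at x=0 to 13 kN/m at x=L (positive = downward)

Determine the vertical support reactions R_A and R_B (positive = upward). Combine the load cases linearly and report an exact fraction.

R_A = 659/15 kN, R_B = 1291/15 kN

Load 1 — applied couple M₀=12 kN·m at a=15 m (b=L-a=5):
  R_A = M₀/L = 12/20 = 3/5 kN
  R_B = -M₀/L = -12/20 = -3/5 kN
Load 2 — triangular load w₀=13 kN/m (0→w₀ over full span):
  R_A = w₀L/6 = 13·20/6 = 130/3 kN
  R_B = w₀L/3 = 13·20/3 = 260/3 kN
Superposition: R_A = 659/15 kN, R_B = 1291/15 kN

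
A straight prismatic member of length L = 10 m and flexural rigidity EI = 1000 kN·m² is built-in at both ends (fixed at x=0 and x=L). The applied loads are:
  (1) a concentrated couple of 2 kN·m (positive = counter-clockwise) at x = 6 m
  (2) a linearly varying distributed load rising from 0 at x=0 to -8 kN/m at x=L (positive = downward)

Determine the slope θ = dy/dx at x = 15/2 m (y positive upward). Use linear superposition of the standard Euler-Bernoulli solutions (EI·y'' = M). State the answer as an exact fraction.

θ(15/2) = -5077/160000 rad

Load 1 — applied couple M₀=2 kN·m at a=6 m (b=L-a=4):
  θ_1 = (R_Ax²/2 - M_Ax - M₀(x-a))/EI  [x>a] with R_A=36/125, M_A=16/25 = ((36/125)·(15/2)²/2 - (16/25)·(15/2) - 2·((15/2)-6))/1000 = 3/10000 rad
Load 2 — triangular load w₀=-8 kN/m (0→w₀ over full span):
  θ_2 = -w₀(2x(L-x)(L-2x)(x+2L)+x²(L-x)²)/(120LEI) = -(-8)·(2·(15/2)·(10-(15/2))·(10-2·(15/2))·((15/2)+2·10)+(15/2)²·(10-(15/2))²)/(120·10·1000) = -41/1280 rad
Superposition: θ = Σ θ_i = -5077/160000 rad ≈ -0.031731 rad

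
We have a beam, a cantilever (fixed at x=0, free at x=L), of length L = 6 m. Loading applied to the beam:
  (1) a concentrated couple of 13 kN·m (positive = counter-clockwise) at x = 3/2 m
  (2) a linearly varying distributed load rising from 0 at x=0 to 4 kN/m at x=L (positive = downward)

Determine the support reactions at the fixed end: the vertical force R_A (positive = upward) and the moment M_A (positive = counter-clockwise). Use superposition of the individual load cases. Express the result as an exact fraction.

R_A = 12 kN, M_A = 35 kN·m

Load 1 — applied couple M₀=13 kN·m at a=3/2 m (b=L-a=9/2):
  R_A = 0 kN
  M_A = -M₀ = -13 kN·m
Load 2 — triangular load w₀=4 kN/m (0→w₀ over full span):
  R_A = w₀L/2 = 4·6/2 = 12 kN
  M_A = w₀L²/3 = 4·6²/3 = 48 kN·m
Superposition: R_A = 12 kN, M_A = 35 kN·m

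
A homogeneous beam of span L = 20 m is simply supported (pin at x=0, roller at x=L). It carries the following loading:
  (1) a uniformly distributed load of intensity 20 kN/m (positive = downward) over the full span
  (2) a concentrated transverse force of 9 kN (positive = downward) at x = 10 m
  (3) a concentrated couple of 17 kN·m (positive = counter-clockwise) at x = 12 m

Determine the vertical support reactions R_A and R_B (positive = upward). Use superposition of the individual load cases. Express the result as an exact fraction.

Load 1 — uniform load w=20 kN/m over full span:
  R_A = wL/2 = 20·20/2 = 200 kN
  R_B = wL/2 = 20·20/2 = 200 kN
Load 2 — point force P=9 kN at a=10 m (b=L-a=10):
  R_A = Pb/L = 9·10/20 = 9/2 kN
  R_B = Pa/L = 9·10/20 = 9/2 kN
Load 3 — applied couple M₀=17 kN·m at a=12 m (b=L-a=8):
  R_A = M₀/L = 17/20 kN
  R_B = -M₀/L = -17/20 kN
Superposition: R_A = 4107/20 kN, R_B = 4073/20 kN

R_A = 4107/20 kN, R_B = 4073/20 kN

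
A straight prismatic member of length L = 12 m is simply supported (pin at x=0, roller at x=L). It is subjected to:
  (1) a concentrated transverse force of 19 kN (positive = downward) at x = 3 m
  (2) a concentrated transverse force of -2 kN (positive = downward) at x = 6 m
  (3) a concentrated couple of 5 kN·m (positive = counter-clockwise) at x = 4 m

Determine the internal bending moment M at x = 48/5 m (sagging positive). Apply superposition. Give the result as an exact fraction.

M(48/5) = 8 kN·m

Load 1 — point force P=19 kN at a=3 m (b=L-a=9):
  M_1 = Pa(L-x)/L  [x>a] = 19·3·(12-(48/5))/12 = 57/5 kN·m
Load 2 — point force P=-2 kN at a=6 m (b=L-a=6):
  M_2 = Pa(L-x)/L  [x>a] = (-2)·6·(12-(48/5))/12 = -12/5 kN·m
Load 3 — applied couple M₀=5 kN·m at a=4 m (b=L-a=8):
  M_3 = M₀x/L - M₀  [x>a] = 5·(48/5)/12 - 5 = -1 kN·m
Superposition: M = Σ M_i = 8 kN·m ≈ 8.000000 kN·m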